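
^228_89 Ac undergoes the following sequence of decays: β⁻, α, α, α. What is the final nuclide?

Po-216

Start: (A, Z) = (228, 89).
After β⁻: (228, 90).
After α: (224, 88).
After α: (220, 86).
After α: (216, 84).
Z = 84 is polonium.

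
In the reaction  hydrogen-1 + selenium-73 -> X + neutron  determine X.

Conserve mass number: 1 + 73 = A + 1, so A = 73.
Conserve atomic number: 1 + 34 = Z + 0, so Z = 35.
Z = 35 is bromine, so the species is bromine-73.

Br-73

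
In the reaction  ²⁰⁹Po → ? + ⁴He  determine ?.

Pb-205

Conserve mass number: 209 = A + 4, so A = 205.
Conserve atomic number: 84 = Z + 2, so Z = 82.
Z = 82 is lead, so the species is ²⁰⁵Pb.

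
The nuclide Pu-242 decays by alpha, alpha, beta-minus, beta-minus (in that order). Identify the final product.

U-234

Start: (A, Z) = (242, 94).
After α: (238, 92).
After α: (234, 90).
After β⁻: (234, 91).
After β⁻: (234, 92).
Z = 92 is uranium.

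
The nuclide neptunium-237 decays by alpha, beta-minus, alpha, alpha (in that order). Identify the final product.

Start: (A, Z) = (237, 93).
After α: (233, 91).
After β⁻: (233, 92).
After α: (229, 90).
After α: (225, 88).
Z = 88 is radium.

Ra-225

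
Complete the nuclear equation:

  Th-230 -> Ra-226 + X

Conserve mass number: 230 = 226 + A, so A = 4.
Conserve atomic number: 90 = 88 + Z, so Z = 2.
A = 4 and Z = 2 is He-4 — an alpha particle.

alpha particle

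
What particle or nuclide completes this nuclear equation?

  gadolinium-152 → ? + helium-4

Sm-148

Conserve mass number: 152 = A + 4, so A = 148.
Conserve atomic number: 64 = Z + 2, so Z = 62.
Z = 62 is samarium, so the species is samarium-148.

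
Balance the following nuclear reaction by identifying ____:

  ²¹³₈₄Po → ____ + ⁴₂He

Conserve mass number: 213 = A + 4, so A = 209.
Conserve atomic number: 84 = Z + 2, so Z = 82.
Z = 82 is lead, so the species is ²⁰⁹₈₂Pb.

Pb-209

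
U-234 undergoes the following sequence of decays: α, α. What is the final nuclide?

Start: (A, Z) = (234, 92).
After α: (230, 90).
After α: (226, 88).
Z = 88 is radium.

Ra-226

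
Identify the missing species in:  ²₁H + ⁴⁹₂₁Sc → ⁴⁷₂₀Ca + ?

alpha particle

Conserve mass number: 2 + 49 = 47 + A, so A = 4.
Conserve atomic number: 1 + 21 = 20 + Z, so Z = 2.
A = 4 and Z = 2 is ⁴₂He — an alpha particle.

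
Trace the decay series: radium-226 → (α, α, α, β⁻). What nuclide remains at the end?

Bi-214

Start: (A, Z) = (226, 88).
After α: (222, 86).
After α: (218, 84).
After α: (214, 82).
After β⁻: (214, 83).
Z = 83 is bismuth.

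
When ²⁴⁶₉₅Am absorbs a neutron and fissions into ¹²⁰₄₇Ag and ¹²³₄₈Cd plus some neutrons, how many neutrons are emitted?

4

Conserve mass number: 247 = 120 + 123 + k, so k = 247 − 243 = 4.
Check atomic number: 95 = 47 + 48 + 0 = 95. ✓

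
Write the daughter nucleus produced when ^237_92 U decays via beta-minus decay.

Np-237

Beta-minus decay: mass number changes by +0, atomic number by +1.
A: 237 = 237; Z: 92 + 1 = 93.
Z = 93 is neptunium, so the daughter is ^237_93 Np.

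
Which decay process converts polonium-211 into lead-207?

alpha decay

ΔA = 207 − 211 = -4; ΔZ = 82 − 84 = -2.
A drops by 4 and Z drops by 2 — the signature of alpha emission.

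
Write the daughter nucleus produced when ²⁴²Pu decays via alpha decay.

U-238

Alpha decay: mass number changes by -4, atomic number by -2.
A: 242 − 4 = 238; Z: 94 − 2 = 92.
Z = 92 is uranium, so the daughter is ²³⁸U.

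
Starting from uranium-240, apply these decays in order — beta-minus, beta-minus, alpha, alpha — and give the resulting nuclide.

Th-232

Start: (A, Z) = (240, 92).
After β⁻: (240, 93).
After β⁻: (240, 94).
After α: (236, 92).
After α: (232, 90).
Z = 90 is thorium.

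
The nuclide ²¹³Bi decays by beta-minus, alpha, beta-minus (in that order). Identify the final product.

Start: (A, Z) = (213, 83).
After β⁻: (213, 84).
After α: (209, 82).
After β⁻: (209, 83).
Z = 83 is bismuth.

Bi-209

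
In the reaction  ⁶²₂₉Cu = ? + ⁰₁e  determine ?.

Ni-62

Conserve mass number: 62 = A + 0, so A = 62.
Conserve atomic number: 29 = Z + 1, so Z = 28.
Z = 28 is nickel, so the species is ⁶²₂₈Ni.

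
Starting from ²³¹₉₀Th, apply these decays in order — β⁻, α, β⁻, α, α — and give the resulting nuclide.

Start: (A, Z) = (231, 90).
After β⁻: (231, 91).
After α: (227, 89).
After β⁻: (227, 90).
After α: (223, 88).
After α: (219, 86).
Z = 86 is radon.

Rn-219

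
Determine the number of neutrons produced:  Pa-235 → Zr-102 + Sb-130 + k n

3

Conserve mass number: 235 = 102 + 130 + k, so k = 235 − 232 = 3.
Check atomic number: 91 = 40 + 51 + 0 = 91. ✓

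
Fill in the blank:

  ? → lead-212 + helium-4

Conserve mass number: A = 212 + 4, so A = 216.
Conserve atomic number: Z = 82 + 2, so Z = 84.
Z = 84 is polonium, so the species is polonium-216.

Po-216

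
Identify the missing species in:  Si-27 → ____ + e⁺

Al-27

Conserve mass number: 27 = A + 0, so A = 27.
Conserve atomic number: 14 = Z + 1, so Z = 13.
Z = 13 is aluminium, so the species is Al-27.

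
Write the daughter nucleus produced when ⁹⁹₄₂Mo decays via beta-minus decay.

Beta-minus decay: mass number changes by +0, atomic number by +1.
A: 99 = 99; Z: 42 + 1 = 43.
Z = 43 is technetium, so the daughter is ⁹⁹₄₃Tc.

Tc-99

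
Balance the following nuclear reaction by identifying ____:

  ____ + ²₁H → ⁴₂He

Conserve mass number: A + 2 = 4, so A = 2.
Conserve atomic number: Z + 1 = 2, so Z = 1.
A = 2 and Z = 1 is ²₁H — a deuteron.

deuteron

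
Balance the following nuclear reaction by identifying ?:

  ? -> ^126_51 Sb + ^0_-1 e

Sn-126

Conserve mass number: A = 126 + 0, so A = 126.
Conserve atomic number: Z = 51 − 1, so Z = 50.
Z = 50 is tin, so the species is ^126_50 Sn.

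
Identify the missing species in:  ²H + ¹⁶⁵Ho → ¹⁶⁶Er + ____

Conserve mass number: 2 + 165 = 166 + A, so A = 1.
Conserve atomic number: 1 + 67 = 68 + Z, so Z = 0.
A = 1 and Z = 0 is ¹n — a neutron.

neutron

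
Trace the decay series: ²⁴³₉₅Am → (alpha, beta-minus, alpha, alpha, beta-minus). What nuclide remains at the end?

Pa-231

Start: (A, Z) = (243, 95).
After α: (239, 93).
After β⁻: (239, 94).
After α: (235, 92).
After α: (231, 90).
After β⁻: (231, 91).
Z = 91 is protactinium.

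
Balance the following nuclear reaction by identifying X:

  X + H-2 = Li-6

alpha particle

Conserve mass number: A + 2 = 6, so A = 4.
Conserve atomic number: Z + 1 = 3, so Z = 2.
A = 4 and Z = 2 is He-4 — an alpha particle.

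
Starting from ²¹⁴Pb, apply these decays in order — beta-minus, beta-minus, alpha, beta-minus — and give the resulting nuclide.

Start: (A, Z) = (214, 82).
After β⁻: (214, 83).
After β⁻: (214, 84).
After α: (210, 82).
After β⁻: (210, 83).
Z = 83 is bismuth.

Bi-210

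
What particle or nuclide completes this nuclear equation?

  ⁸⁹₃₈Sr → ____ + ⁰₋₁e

Conserve mass number: 89 = A + 0, so A = 89.
Conserve atomic number: 38 = Z − 1, so Z = 39.
Z = 39 is yttrium, so the species is ⁸⁹₃₉Y.

Y-89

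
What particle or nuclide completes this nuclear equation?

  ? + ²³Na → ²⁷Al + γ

Conserve mass number: A + 23 = 27 + 0, so A = 4.
Conserve atomic number: Z + 11 = 13 + 0, so Z = 2.
A = 4 and Z = 2 is ⁴He — an alpha particle.

alpha particle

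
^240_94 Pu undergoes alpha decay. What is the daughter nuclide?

U-236

Alpha decay: mass number changes by -4, atomic number by -2.
A: 240 − 4 = 236; Z: 94 − 2 = 92.
Z = 92 is uranium, so the daughter is ^236_92 U.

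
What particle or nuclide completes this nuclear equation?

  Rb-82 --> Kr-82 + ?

positron

Conserve mass number: 82 = 82 + A, so A = 0.
Conserve atomic number: 37 = 36 + Z, so Z = 1.
A = 0 and Z = 1 is e⁺ — a positron.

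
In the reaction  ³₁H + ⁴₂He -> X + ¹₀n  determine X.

Li-6

Conserve mass number: 3 + 4 = A + 1, so A = 6.
Conserve atomic number: 1 + 2 = Z + 0, so Z = 3.
Z = 3 is lithium, so the species is ⁶₃Li.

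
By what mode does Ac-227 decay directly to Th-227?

ΔA = 227 − 227 = 0; ΔZ = 90 − 89 = +1.
A is unchanged and Z rises by 1 — a neutron has become a proton (β⁻ decay).

beta-minus decay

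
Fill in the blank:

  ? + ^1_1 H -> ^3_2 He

Conserve mass number: A + 1 = 3, so A = 2.
Conserve atomic number: Z + 1 = 2, so Z = 1.
A = 2 and Z = 1 is ^2_1 H — a deuteron.

deuteron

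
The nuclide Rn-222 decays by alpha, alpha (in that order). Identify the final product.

Pb-214

Start: (A, Z) = (222, 86).
After α: (218, 84).
After α: (214, 82).
Z = 82 is lead.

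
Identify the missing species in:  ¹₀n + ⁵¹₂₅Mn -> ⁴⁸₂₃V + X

alpha particle

Conserve mass number: 1 + 51 = 48 + A, so A = 4.
Conserve atomic number: 0 + 25 = 23 + Z, so Z = 2.
A = 4 and Z = 2 is ⁴₂He — an alpha particle.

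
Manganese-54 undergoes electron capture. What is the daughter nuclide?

Electron capture: mass number changes by +0, atomic number by -1.
A: 54 = 54; Z: 25 − 1 = 24.
Z = 24 is chromium, so the daughter is chromium-54.

Cr-54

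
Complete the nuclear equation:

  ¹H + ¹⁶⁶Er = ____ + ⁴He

Ho-163

Conserve mass number: 1 + 166 = A + 4, so A = 163.
Conserve atomic number: 1 + 68 = Z + 2, so Z = 67.
Z = 67 is holmium, so the species is ¹⁶³Ho.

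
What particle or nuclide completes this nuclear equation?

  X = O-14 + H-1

F-15

Conserve mass number: A = 14 + 1, so A = 15.
Conserve atomic number: Z = 8 + 1, so Z = 9.
Z = 9 is fluorine, so the species is F-15.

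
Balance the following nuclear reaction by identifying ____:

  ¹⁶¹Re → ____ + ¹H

W-160

Conserve mass number: 161 = A + 1, so A = 160.
Conserve atomic number: 75 = Z + 1, so Z = 74.
Z = 74 is tungsten, so the species is ¹⁶⁰W.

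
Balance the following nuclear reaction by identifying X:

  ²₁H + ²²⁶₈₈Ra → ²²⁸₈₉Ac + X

gamma ray

Conserve mass number: 2 + 226 = 228 + A, so A = 0.
Conserve atomic number: 1 + 88 = 89 + Z, so Z = 0.
A = 0 and Z = 0 is ⁰₀γ — a gamma ray.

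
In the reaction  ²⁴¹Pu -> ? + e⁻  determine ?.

Conserve mass number: 241 = A + 0, so A = 241.
Conserve atomic number: 94 = Z − 1, so Z = 95.
Z = 95 is americium, so the species is ²⁴¹Am.

Am-241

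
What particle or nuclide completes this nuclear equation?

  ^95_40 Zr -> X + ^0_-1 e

Conserve mass number: 95 = A + 0, so A = 95.
Conserve atomic number: 40 = Z − 1, so Z = 41.
Z = 41 is niobium, so the species is ^95_41 Nb.

Nb-95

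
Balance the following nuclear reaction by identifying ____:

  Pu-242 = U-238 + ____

Conserve mass number: 242 = 238 + A, so A = 4.
Conserve atomic number: 94 = 92 + Z, so Z = 2.
A = 4 and Z = 2 is He-4 — an alpha particle.

alpha particle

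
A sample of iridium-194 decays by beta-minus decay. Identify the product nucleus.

Beta-minus decay: mass number changes by +0, atomic number by +1.
A: 194 = 194; Z: 77 + 1 = 78.
Z = 78 is platinum, so the daughter is platinum-194.

Pt-194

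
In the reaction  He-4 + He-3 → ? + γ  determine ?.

Be-7

Conserve mass number: 4 + 3 = A + 0, so A = 7.
Conserve atomic number: 2 + 2 = Z + 0, so Z = 4.
Z = 4 is beryllium, so the species is Be-7.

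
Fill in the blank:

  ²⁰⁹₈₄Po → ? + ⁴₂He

Pb-205

Conserve mass number: 209 = A + 4, so A = 205.
Conserve atomic number: 84 = Z + 2, so Z = 82.
Z = 82 is lead, so the species is ²⁰⁵₈₂Pb.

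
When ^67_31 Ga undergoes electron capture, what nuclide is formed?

Zn-67

Electron capture: mass number changes by +0, atomic number by -1.
A: 67 = 67; Z: 31 − 1 = 30.
Z = 30 is zinc, so the daughter is ^67_30 Zn.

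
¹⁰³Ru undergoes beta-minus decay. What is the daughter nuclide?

Beta-minus decay: mass number changes by +0, atomic number by +1.
A: 103 = 103; Z: 44 + 1 = 45.
Z = 45 is rhodium, so the daughter is ¹⁰³Rh.

Rh-103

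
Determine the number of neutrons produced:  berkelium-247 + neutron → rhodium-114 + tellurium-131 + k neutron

Conserve mass number: 248 = 114 + 131 + k, so k = 248 − 245 = 3.
Check atomic number: 97 = 45 + 52 + 0 = 97. ✓

3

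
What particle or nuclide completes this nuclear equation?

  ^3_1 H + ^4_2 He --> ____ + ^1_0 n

Conserve mass number: 3 + 4 = A + 1, so A = 6.
Conserve atomic number: 1 + 2 = Z + 0, so Z = 3.
Z = 3 is lithium, so the species is ^6_3 Li.

Li-6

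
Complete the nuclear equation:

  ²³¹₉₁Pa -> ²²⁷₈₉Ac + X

alpha particle

Conserve mass number: 231 = 227 + A, so A = 4.
Conserve atomic number: 91 = 89 + Z, so Z = 2.
A = 4 and Z = 2 is ⁴₂He — an alpha particle.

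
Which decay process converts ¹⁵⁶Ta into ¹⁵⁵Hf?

ΔA = 155 − 156 = -1; ΔZ = 72 − 73 = -1.
A drops by 1 and Z drops by 1 — a proton was emitted.

proton emission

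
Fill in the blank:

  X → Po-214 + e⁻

Bi-214

Conserve mass number: A = 214 + 0, so A = 214.
Conserve atomic number: Z = 84 − 1, so Z = 83.
Z = 83 is bismuth, so the species is Bi-214.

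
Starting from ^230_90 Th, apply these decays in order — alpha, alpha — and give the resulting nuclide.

Rn-222

Start: (A, Z) = (230, 90).
After α: (226, 88).
After α: (222, 86).
Z = 86 is radon.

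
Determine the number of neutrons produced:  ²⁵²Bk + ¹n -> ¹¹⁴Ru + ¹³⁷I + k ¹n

2

Conserve mass number: 253 = 114 + 137 + k, so k = 253 − 251 = 2.
Check atomic number: 97 = 44 + 53 + 0 = 97. ✓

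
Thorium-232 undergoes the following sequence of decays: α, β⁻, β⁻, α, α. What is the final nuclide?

Rn-220

Start: (A, Z) = (232, 90).
After α: (228, 88).
After β⁻: (228, 89).
After β⁻: (228, 90).
After α: (224, 88).
After α: (220, 86).
Z = 86 is radon.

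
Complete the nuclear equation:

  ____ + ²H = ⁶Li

Conserve mass number: A + 2 = 6, so A = 4.
Conserve atomic number: Z + 1 = 3, so Z = 2.
A = 4 and Z = 2 is ⁴He — an alpha particle.

alpha particle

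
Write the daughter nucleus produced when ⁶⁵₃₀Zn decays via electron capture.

Cu-65

Electron capture: mass number changes by +0, atomic number by -1.
A: 65 = 65; Z: 30 − 1 = 29.
Z = 29 is copper, so the daughter is ⁶⁵₂₉Cu.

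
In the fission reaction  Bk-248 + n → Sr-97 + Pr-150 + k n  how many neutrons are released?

Conserve mass number: 249 = 97 + 150 + k, so k = 249 − 247 = 2.
Check atomic number: 97 = 38 + 59 + 0 = 97. ✓

2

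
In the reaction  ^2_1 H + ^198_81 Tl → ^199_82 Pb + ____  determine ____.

neutron

Conserve mass number: 2 + 198 = 199 + A, so A = 1.
Conserve atomic number: 1 + 81 = 82 + Z, so Z = 0.
A = 1 and Z = 0 is ^1_0 n — a neutron.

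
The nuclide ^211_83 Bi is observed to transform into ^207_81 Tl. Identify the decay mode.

ΔA = 207 − 211 = -4; ΔZ = 81 − 83 = -2.
A drops by 4 and Z drops by 2 — the signature of alpha emission.

alpha decay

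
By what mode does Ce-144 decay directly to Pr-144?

beta-minus decay

ΔA = 144 − 144 = 0; ΔZ = 59 − 58 = +1.
A is unchanged and Z rises by 1 — a neutron has become a proton (β⁻ decay).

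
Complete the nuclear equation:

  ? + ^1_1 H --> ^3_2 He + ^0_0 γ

Conserve mass number: A + 1 = 3 + 0, so A = 2.
Conserve atomic number: Z + 1 = 2 + 0, so Z = 1.
A = 2 and Z = 1 is ^2_1 H — a deuteron.

deuteron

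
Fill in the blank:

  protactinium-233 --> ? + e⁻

Conserve mass number: 233 = A + 0, so A = 233.
Conserve atomic number: 91 = Z − 1, so Z = 92.
Z = 92 is uranium, so the species is uranium-233.

U-233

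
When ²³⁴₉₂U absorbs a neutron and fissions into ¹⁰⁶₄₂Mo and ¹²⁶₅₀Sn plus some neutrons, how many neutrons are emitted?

Conserve mass number: 235 = 106 + 126 + k, so k = 235 − 232 = 3.
Check atomic number: 92 = 42 + 50 + 0 = 92. ✓

3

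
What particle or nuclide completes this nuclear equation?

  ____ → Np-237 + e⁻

Conserve mass number: A = 237 + 0, so A = 237.
Conserve atomic number: Z = 93 − 1, so Z = 92.
Z = 92 is uranium, so the species is U-237.

U-237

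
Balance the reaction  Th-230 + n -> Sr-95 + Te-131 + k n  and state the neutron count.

5

Conserve mass number: 231 = 95 + 131 + k, so k = 231 − 226 = 5.
Check atomic number: 90 = 38 + 52 + 0 = 90. ✓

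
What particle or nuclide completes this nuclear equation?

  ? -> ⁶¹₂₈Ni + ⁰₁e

Cu-61

Conserve mass number: A = 61 + 0, so A = 61.
Conserve atomic number: Z = 28 + 1, so Z = 29.
Z = 29 is copper, so the species is ⁶¹₂₉Cu.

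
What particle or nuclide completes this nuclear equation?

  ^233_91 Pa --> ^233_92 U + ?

beta-minus particle

Conserve mass number: 233 = 233 + A, so A = 0.
Conserve atomic number: 91 = 92 + Z, so Z = -1.
A = 0 and Z = -1 is ^0_-1 e — a beta-minus particle.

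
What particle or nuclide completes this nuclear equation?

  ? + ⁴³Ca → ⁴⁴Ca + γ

neutron

Conserve mass number: A + 43 = 44 + 0, so A = 1.
Conserve atomic number: Z + 20 = 20 + 0, so Z = 0.
A = 1 and Z = 0 is ¹n — a neutron.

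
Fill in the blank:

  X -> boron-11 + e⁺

C-11

Conserve mass number: A = 11 + 0, so A = 11.
Conserve atomic number: Z = 5 + 1, so Z = 6.
Z = 6 is carbon, so the species is carbon-11.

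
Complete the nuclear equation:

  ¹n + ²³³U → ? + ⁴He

Conserve mass number: 1 + 233 = A + 4, so A = 230.
Conserve atomic number: 0 + 92 = Z + 2, so Z = 90.
Z = 90 is thorium, so the species is ²³⁰Th.

Th-230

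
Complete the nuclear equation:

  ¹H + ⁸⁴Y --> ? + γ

Conserve mass number: 1 + 84 = A + 0, so A = 85.
Conserve atomic number: 1 + 39 = Z + 0, so Z = 40.
Z = 40 is zirconium, so the species is ⁸⁵Zr.

Zr-85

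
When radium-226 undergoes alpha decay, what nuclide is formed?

Alpha decay: mass number changes by -4, atomic number by -2.
A: 226 − 4 = 222; Z: 88 − 2 = 86.
Z = 86 is radon, so the daughter is radon-222.

Rn-222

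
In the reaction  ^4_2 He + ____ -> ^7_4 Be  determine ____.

Conserve mass number: 4 + A = 7, so A = 3.
Conserve atomic number: 2 + Z = 4, so Z = 2.
Z = 2 is helium, so the species is ^3_2 He.

He-3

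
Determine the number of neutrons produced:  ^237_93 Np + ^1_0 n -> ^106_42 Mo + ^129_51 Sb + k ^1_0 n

Conserve mass number: 238 = 106 + 129 + k, so k = 238 − 235 = 3.
Check atomic number: 93 = 42 + 51 + 0 = 93. ✓

3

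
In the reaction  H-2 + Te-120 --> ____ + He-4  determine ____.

Sb-118

Conserve mass number: 2 + 120 = A + 4, so A = 118.
Conserve atomic number: 1 + 52 = Z + 2, so Z = 51.
Z = 51 is antimony, so the species is Sb-118.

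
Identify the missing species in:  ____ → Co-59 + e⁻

Fe-59

Conserve mass number: A = 59 + 0, so A = 59.
Conserve atomic number: Z = 27 − 1, so Z = 26.
Z = 26 is iron, so the species is Fe-59.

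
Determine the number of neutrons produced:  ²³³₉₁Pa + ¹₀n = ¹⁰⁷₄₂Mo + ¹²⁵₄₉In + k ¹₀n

Conserve mass number: 234 = 107 + 125 + k, so k = 234 − 232 = 2.
Check atomic number: 91 = 42 + 49 + 0 = 91. ✓

2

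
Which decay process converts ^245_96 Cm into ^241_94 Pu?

alpha decay

ΔA = 241 − 245 = -4; ΔZ = 94 − 96 = -2.
A drops by 4 and Z drops by 2 — the signature of alpha emission.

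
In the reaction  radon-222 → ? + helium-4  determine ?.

Po-218

Conserve mass number: 222 = A + 4, so A = 218.
Conserve atomic number: 86 = Z + 2, so Z = 84.
Z = 84 is polonium, so the species is polonium-218.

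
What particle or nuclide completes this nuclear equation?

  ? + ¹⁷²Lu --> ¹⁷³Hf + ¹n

deuteron

Conserve mass number: A + 172 = 173 + 1, so A = 2.
Conserve atomic number: Z + 71 = 72 + 0, so Z = 1.
A = 2 and Z = 1 is ²H — a deuteron.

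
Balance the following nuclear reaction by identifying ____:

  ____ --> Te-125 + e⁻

Sb-125

Conserve mass number: A = 125 + 0, so A = 125.
Conserve atomic number: Z = 52 − 1, so Z = 51.
Z = 51 is antimony, so the species is Sb-125.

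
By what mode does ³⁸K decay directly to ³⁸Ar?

beta-plus decay or electron capture

ΔA = 38 − 38 = 0; ΔZ = 18 − 19 = -1.
A is unchanged and Z drops by 1 — a proton has become a neutron (β⁺ emission or electron capture).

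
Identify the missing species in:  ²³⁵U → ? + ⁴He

Th-231

Conserve mass number: 235 = A + 4, so A = 231.
Conserve atomic number: 92 = Z + 2, so Z = 90.
Z = 90 is thorium, so the species is ²³¹Th.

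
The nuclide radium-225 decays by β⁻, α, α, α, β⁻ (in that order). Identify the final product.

Start: (A, Z) = (225, 88).
After β⁻: (225, 89).
After α: (221, 87).
After α: (217, 85).
After α: (213, 83).
After β⁻: (213, 84).
Z = 84 is polonium.

Po-213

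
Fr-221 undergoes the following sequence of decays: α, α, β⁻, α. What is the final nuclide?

Pb-209

Start: (A, Z) = (221, 87).
After α: (217, 85).
After α: (213, 83).
After β⁻: (213, 84).
After α: (209, 82).
Z = 82 is lead.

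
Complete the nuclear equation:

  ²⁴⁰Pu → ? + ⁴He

Conserve mass number: 240 = A + 4, so A = 236.
Conserve atomic number: 94 = Z + 2, so Z = 92.
Z = 92 is uranium, so the species is ²³⁶U.

U-236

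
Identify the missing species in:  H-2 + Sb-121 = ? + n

Conserve mass number: 2 + 121 = A + 1, so A = 122.
Conserve atomic number: 1 + 51 = Z + 0, so Z = 52.
Z = 52 is tellurium, so the species is Te-122.

Te-122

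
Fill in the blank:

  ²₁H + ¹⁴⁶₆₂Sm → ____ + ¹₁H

Conserve mass number: 2 + 146 = A + 1, so A = 147.
Conserve atomic number: 1 + 62 = Z + 1, so Z = 62.
Z = 62 is samarium, so the species is ¹⁴⁷₆₂Sm.

Sm-147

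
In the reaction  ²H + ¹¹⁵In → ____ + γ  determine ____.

Sn-117

Conserve mass number: 2 + 115 = A + 0, so A = 117.
Conserve atomic number: 1 + 49 = Z + 0, so Z = 50.
Z = 50 is tin, so the species is ¹¹⁷Sn.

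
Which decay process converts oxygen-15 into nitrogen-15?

ΔA = 15 − 15 = 0; ΔZ = 7 − 8 = -1.
A is unchanged and Z drops by 1 — a proton has become a neutron (β⁺ emission or electron capture).

beta-plus decay or electron capture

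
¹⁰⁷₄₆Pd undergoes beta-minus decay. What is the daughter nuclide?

Ag-107

Beta-minus decay: mass number changes by +0, atomic number by +1.
A: 107 = 107; Z: 46 + 1 = 47.
Z = 47 is silver, so the daughter is ¹⁰⁷₄₇Ag.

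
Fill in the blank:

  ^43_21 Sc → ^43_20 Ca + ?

positron

Conserve mass number: 43 = 43 + A, so A = 0.
Conserve atomic number: 21 = 20 + Z, so Z = 1.
A = 0 and Z = 1 is ^0_1 e — a positron.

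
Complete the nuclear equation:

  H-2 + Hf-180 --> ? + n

Ta-181

Conserve mass number: 2 + 180 = A + 1, so A = 181.
Conserve atomic number: 1 + 72 = Z + 0, so Z = 73.
Z = 73 is tantalum, so the species is Ta-181.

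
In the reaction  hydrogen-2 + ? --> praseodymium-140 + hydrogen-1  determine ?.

Conserve mass number: 2 + A = 140 + 1, so A = 139.
Conserve atomic number: 1 + Z = 59 + 1, so Z = 59.
Z = 59 is praseodymium, so the species is praseodymium-139.

Pr-139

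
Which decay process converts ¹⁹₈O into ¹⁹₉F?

ΔA = 19 − 19 = 0; ΔZ = 9 − 8 = +1.
A is unchanged and Z rises by 1 — a neutron has become a proton (β⁻ decay).

beta-minus decay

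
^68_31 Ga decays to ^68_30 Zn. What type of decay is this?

beta-plus decay or electron capture

ΔA = 68 − 68 = 0; ΔZ = 30 − 31 = -1.
A is unchanged and Z drops by 1 — a proton has become a neutron (β⁺ emission or electron capture).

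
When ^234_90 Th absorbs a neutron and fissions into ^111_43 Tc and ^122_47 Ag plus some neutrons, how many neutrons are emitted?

Conserve mass number: 235 = 111 + 122 + k, so k = 235 − 233 = 2.
Check atomic number: 90 = 43 + 47 + 0 = 90. ✓

2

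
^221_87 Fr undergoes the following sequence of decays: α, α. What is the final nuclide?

Start: (A, Z) = (221, 87).
After α: (217, 85).
After α: (213, 83).
Z = 83 is bismuth.

Bi-213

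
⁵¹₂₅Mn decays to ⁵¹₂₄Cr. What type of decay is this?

ΔA = 51 − 51 = 0; ΔZ = 24 − 25 = -1.
A is unchanged and Z drops by 1 — a proton has become a neutron (β⁺ emission or electron capture).

beta-plus decay or electron capture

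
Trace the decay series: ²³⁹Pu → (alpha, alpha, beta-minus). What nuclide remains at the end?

Start: (A, Z) = (239, 94).
After α: (235, 92).
After α: (231, 90).
After β⁻: (231, 91).
Z = 91 is protactinium.

Pa-231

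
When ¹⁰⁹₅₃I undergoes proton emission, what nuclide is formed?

Te-108

Proton emission: mass number changes by -1, atomic number by -1.
A: 109 − 1 = 108; Z: 53 − 1 = 52.
Z = 52 is tellurium, so the daughter is ¹⁰⁸₅₂Te.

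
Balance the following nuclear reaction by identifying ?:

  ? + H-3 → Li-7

alpha particle

Conserve mass number: A + 3 = 7, so A = 4.
Conserve atomic number: Z + 1 = 3, so Z = 2.
A = 4 and Z = 2 is He-4 — an alpha particle.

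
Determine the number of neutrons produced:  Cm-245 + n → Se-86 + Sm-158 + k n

2

Conserve mass number: 246 = 86 + 158 + k, so k = 246 − 244 = 2.
Check atomic number: 96 = 34 + 62 + 0 = 96. ✓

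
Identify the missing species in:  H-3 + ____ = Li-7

Conserve mass number: 3 + A = 7, so A = 4.
Conserve atomic number: 1 + Z = 3, so Z = 2.
A = 4 and Z = 2 is He-4 — an alpha particle.

alpha particle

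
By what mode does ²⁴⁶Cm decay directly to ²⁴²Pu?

ΔA = 242 − 246 = -4; ΔZ = 94 − 96 = -2.
A drops by 4 and Z drops by 2 — the signature of alpha emission.

alpha decay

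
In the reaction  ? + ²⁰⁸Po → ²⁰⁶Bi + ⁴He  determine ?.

deuteron

Conserve mass number: A + 208 = 206 + 4, so A = 2.
Conserve atomic number: Z + 84 = 83 + 2, so Z = 1.
A = 2 and Z = 1 is ²H — a deuteron.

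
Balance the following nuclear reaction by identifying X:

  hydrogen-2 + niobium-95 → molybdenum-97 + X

Conserve mass number: 2 + 95 = 97 + A, so A = 0.
Conserve atomic number: 1 + 41 = 42 + Z, so Z = 0.
A = 0 and Z = 0 is γ — a gamma ray.

gamma ray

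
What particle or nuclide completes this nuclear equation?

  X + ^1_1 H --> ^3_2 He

Conserve mass number: A + 1 = 3, so A = 2.
Conserve atomic number: Z + 1 = 2, so Z = 1.
A = 2 and Z = 1 is ^2_1 H — a deuteron.

deuteron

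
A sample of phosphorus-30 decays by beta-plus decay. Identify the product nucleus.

Si-30

Beta-plus decay: mass number changes by +0, atomic number by -1.
A: 30 = 30; Z: 15 − 1 = 14.
Z = 14 is silicon, so the daughter is silicon-30.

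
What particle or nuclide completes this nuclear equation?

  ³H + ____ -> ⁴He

proton

Conserve mass number: 3 + A = 4, so A = 1.
Conserve atomic number: 1 + Z = 2, so Z = 1.
A = 1 and Z = 1 is ¹H — a proton.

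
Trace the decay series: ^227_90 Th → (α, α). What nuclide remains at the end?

Rn-219

Start: (A, Z) = (227, 90).
After α: (223, 88).
After α: (219, 86).
Z = 86 is radon.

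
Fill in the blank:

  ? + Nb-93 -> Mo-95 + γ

deuteron

Conserve mass number: A + 93 = 95 + 0, so A = 2.
Conserve atomic number: Z + 41 = 42 + 0, so Z = 1.
A = 2 and Z = 1 is H-2 — a deuteron.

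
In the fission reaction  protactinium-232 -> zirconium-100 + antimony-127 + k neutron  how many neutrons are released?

Conserve mass number: 232 = 100 + 127 + k, so k = 232 − 227 = 5.
Check atomic number: 91 = 40 + 51 + 0 = 91. ✓

5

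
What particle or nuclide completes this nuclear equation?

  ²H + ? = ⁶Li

Conserve mass number: 2 + A = 6, so A = 4.
Conserve atomic number: 1 + Z = 3, so Z = 2.
A = 4 and Z = 2 is ⁴He — an alpha particle.

alpha particle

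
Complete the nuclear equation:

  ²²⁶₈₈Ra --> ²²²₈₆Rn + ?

Conserve mass number: 226 = 222 + A, so A = 4.
Conserve atomic number: 88 = 86 + Z, so Z = 2.
A = 4 and Z = 2 is ⁴₂He — an alpha particle.

alpha particle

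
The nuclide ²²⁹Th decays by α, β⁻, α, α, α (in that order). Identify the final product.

Start: (A, Z) = (229, 90).
After α: (225, 88).
After β⁻: (225, 89).
After α: (221, 87).
After α: (217, 85).
After α: (213, 83).
Z = 83 is bismuth.

Bi-213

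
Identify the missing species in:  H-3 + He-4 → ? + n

Li-6

Conserve mass number: 3 + 4 = A + 1, so A = 6.
Conserve atomic number: 1 + 2 = Z + 0, so Z = 3.
Z = 3 is lithium, so the species is Li-6.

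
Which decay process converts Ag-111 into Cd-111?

ΔA = 111 − 111 = 0; ΔZ = 48 − 47 = +1.
A is unchanged and Z rises by 1 — a neutron has become a proton (β⁻ decay).

beta-minus decay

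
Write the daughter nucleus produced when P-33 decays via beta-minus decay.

S-33

Beta-minus decay: mass number changes by +0, atomic number by +1.
A: 33 = 33; Z: 15 + 1 = 16.
Z = 16 is sulfur, so the daughter is S-33.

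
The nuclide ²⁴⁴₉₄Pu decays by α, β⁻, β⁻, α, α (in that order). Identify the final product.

Th-232

Start: (A, Z) = (244, 94).
After α: (240, 92).
After β⁻: (240, 93).
After β⁻: (240, 94).
After α: (236, 92).
After α: (232, 90).
Z = 90 is thorium.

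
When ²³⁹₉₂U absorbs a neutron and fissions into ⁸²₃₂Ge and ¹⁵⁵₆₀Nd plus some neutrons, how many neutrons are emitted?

Conserve mass number: 240 = 82 + 155 + k, so k = 240 − 237 = 3.
Check atomic number: 92 = 32 + 60 + 0 = 92. ✓

3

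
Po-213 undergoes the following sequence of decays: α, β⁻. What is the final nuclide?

Bi-209

Start: (A, Z) = (213, 84).
After α: (209, 82).
After β⁻: (209, 83).
Z = 83 is bismuth.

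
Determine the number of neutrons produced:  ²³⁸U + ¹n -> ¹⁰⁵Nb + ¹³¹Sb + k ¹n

3

Conserve mass number: 239 = 105 + 131 + k, so k = 239 − 236 = 3.
Check atomic number: 92 = 41 + 51 + 0 = 92. ✓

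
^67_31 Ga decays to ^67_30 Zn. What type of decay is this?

beta-plus decay or electron capture

ΔA = 67 − 67 = 0; ΔZ = 30 − 31 = -1.
A is unchanged and Z drops by 1 — a proton has become a neutron (β⁺ emission or electron capture).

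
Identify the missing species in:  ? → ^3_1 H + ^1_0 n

Conserve mass number: A = 3 + 1, so A = 4.
Conserve atomic number: Z = 1 + 0, so Z = 1.
Z = 1 is hydrogen, so the species is ^4_1 H.

H-4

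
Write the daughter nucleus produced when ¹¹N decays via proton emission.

Proton emission: mass number changes by -1, atomic number by -1.
A: 11 − 1 = 10; Z: 7 − 1 = 6.
Z = 6 is carbon, so the daughter is ¹⁰C.

C-10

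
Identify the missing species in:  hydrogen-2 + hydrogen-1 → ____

He-3

Conserve mass number: 2 + 1 = A, so A = 3.
Conserve atomic number: 1 + 1 = Z, so Z = 2.
Z = 2 is helium, so the species is helium-3.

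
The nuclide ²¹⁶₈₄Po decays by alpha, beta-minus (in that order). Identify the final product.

Bi-212

Start: (A, Z) = (216, 84).
After α: (212, 82).
After β⁻: (212, 83).
Z = 83 is bismuth.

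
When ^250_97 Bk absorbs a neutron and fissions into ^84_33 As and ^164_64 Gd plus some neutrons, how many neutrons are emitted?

3

Conserve mass number: 251 = 84 + 164 + k, so k = 251 − 248 = 3.
Check atomic number: 97 = 33 + 64 + 0 = 97. ✓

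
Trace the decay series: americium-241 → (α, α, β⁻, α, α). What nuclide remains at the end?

Start: (A, Z) = (241, 95).
After α: (237, 93).
After α: (233, 91).
After β⁻: (233, 92).
After α: (229, 90).
After α: (225, 88).
Z = 88 is radium.

Ra-225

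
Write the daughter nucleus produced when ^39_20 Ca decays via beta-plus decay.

K-39

Beta-plus decay: mass number changes by +0, atomic number by -1.
A: 39 = 39; Z: 20 − 1 = 19.
Z = 19 is potassium, so the daughter is ^39_19 K.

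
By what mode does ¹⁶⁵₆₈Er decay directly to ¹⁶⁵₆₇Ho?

ΔA = 165 − 165 = 0; ΔZ = 67 − 68 = -1.
A is unchanged and Z drops by 1 — a proton has become a neutron (β⁺ emission or electron capture).

beta-plus decay or electron capture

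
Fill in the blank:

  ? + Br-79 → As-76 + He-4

Conserve mass number: A + 79 = 76 + 4, so A = 1.
Conserve atomic number: Z + 35 = 33 + 2, so Z = 0.
A = 1 and Z = 0 is n — a neutron.

neutron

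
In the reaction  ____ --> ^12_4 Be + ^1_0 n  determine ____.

Be-13

Conserve mass number: A = 12 + 1, so A = 13.
Conserve atomic number: Z = 4 + 0, so Z = 4.
Z = 4 is beryllium, so the species is ^13_4 Be.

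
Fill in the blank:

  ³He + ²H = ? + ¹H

He-4

Conserve mass number: 3 + 2 = A + 1, so A = 4.
Conserve atomic number: 2 + 1 = Z + 1, so Z = 2.
A = 4 and Z = 2 is ⁴He — an alpha particle.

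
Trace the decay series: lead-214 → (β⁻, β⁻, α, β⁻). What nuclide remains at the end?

Start: (A, Z) = (214, 82).
After β⁻: (214, 83).
After β⁻: (214, 84).
After α: (210, 82).
After β⁻: (210, 83).
Z = 83 is bismuth.

Bi-210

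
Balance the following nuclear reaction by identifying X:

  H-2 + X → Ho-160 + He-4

Er-162

Conserve mass number: 2 + A = 160 + 4, so A = 162.
Conserve atomic number: 1 + Z = 67 + 2, so Z = 68.
Z = 68 is erbium, so the species is Er-162.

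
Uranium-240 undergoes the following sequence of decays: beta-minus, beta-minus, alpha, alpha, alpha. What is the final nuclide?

Start: (A, Z) = (240, 92).
After β⁻: (240, 93).
After β⁻: (240, 94).
After α: (236, 92).
After α: (232, 90).
After α: (228, 88).
Z = 88 is radium.

Ra-228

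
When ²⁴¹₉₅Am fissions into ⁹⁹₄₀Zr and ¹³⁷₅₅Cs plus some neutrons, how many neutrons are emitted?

5

Conserve mass number: 241 = 99 + 137 + k, so k = 241 − 236 = 5.
Check atomic number: 95 = 40 + 55 + 0 = 95. ✓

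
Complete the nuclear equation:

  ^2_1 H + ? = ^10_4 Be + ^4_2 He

Conserve mass number: 2 + A = 10 + 4, so A = 12.
Conserve atomic number: 1 + Z = 4 + 2, so Z = 5.
Z = 5 is boron, so the species is ^12_5 B.

B-12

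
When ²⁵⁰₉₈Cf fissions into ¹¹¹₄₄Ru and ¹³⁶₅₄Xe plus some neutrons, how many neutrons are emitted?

3

Conserve mass number: 250 = 111 + 136 + k, so k = 250 − 247 = 3.
Check atomic number: 98 = 44 + 54 + 0 = 98. ✓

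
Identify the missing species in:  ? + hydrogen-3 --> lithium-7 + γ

Conserve mass number: A + 3 = 7 + 0, so A = 4.
Conserve atomic number: Z + 1 = 3 + 0, so Z = 2.
A = 4 and Z = 2 is helium-4 — an alpha particle.

alpha particle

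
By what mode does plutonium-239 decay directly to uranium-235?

alpha decay

ΔA = 235 − 239 = -4; ΔZ = 92 − 94 = -2.
A drops by 4 and Z drops by 2 — the signature of alpha emission.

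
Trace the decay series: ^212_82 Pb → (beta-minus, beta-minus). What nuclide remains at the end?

Start: (A, Z) = (212, 82).
After β⁻: (212, 83).
After β⁻: (212, 84).
Z = 84 is polonium.

Po-212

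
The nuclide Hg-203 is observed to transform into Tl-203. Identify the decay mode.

beta-minus decay

ΔA = 203 − 203 = 0; ΔZ = 81 − 80 = +1.
A is unchanged and Z rises by 1 — a neutron has become a proton (β⁻ decay).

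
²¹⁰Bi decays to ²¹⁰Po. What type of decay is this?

ΔA = 210 − 210 = 0; ΔZ = 84 − 83 = +1.
A is unchanged and Z rises by 1 — a neutron has become a proton (β⁻ decay).

beta-minus decay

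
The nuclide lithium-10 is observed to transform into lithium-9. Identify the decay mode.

neutron emission

ΔA = 9 − 10 = -1; ΔZ = 3 − 3 = +0.
A drops by 1 with Z unchanged — a neutron was emitted.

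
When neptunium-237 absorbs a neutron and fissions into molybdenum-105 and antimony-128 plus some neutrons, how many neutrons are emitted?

5

Conserve mass number: 238 = 105 + 128 + k, so k = 238 − 233 = 5.
Check atomic number: 93 = 42 + 51 + 0 = 93. ✓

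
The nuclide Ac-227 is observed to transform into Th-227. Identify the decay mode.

beta-minus decay

ΔA = 227 − 227 = 0; ΔZ = 90 − 89 = +1.
A is unchanged and Z rises by 1 — a neutron has become a proton (β⁻ decay).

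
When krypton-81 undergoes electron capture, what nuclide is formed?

Br-81

Electron capture: mass number changes by +0, atomic number by -1.
A: 81 = 81; Z: 36 − 1 = 35.
Z = 35 is bromine, so the daughter is bromine-81.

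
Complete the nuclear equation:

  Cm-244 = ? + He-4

Pu-240

Conserve mass number: 244 = A + 4, so A = 240.
Conserve atomic number: 96 = Z + 2, so Z = 94.
Z = 94 is plutonium, so the species is Pu-240.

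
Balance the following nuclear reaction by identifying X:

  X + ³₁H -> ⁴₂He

proton

Conserve mass number: A + 3 = 4, so A = 1.
Conserve atomic number: Z + 1 = 2, so Z = 1.
A = 1 and Z = 1 is ¹₁H — a proton.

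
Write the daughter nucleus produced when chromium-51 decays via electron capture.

V-51

Electron capture: mass number changes by +0, atomic number by -1.
A: 51 = 51; Z: 24 − 1 = 23.
Z = 23 is vanadium, so the daughter is vanadium-51.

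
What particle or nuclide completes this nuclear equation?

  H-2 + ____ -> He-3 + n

Conserve mass number: 2 + A = 3 + 1, so A = 2.
Conserve atomic number: 1 + Z = 2 + 0, so Z = 1.
A = 2 and Z = 1 is H-2 — a deuteron.

deuteron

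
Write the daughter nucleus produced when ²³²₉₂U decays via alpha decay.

Alpha decay: mass number changes by -4, atomic number by -2.
A: 232 − 4 = 228; Z: 92 − 2 = 90.
Z = 90 is thorium, so the daughter is ²²⁸₉₀Th.

Th-228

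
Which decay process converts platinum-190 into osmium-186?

alpha decay

ΔA = 186 − 190 = -4; ΔZ = 76 − 78 = -2.
A drops by 4 and Z drops by 2 — the signature of alpha emission.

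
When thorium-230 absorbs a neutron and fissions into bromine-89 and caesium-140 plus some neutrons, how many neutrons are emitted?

2

Conserve mass number: 231 = 89 + 140 + k, so k = 231 − 229 = 2.
Check atomic number: 90 = 35 + 55 + 0 = 90. ✓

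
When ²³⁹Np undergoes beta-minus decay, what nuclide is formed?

Pu-239

Beta-minus decay: mass number changes by +0, atomic number by +1.
A: 239 = 239; Z: 93 + 1 = 94.
Z = 94 is plutonium, so the daughter is ²³⁹Pu.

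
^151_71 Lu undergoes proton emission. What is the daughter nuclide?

Proton emission: mass number changes by -1, atomic number by -1.
A: 151 − 1 = 150; Z: 71 − 1 = 70.
Z = 70 is ytterbium, so the daughter is ^150_70 Yb.

Yb-150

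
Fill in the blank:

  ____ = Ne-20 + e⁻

F-20

Conserve mass number: A = 20 + 0, so A = 20.
Conserve atomic number: Z = 10 − 1, so Z = 9.
Z = 9 is fluorine, so the species is F-20.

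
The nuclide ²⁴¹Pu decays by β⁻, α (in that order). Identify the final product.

Start: (A, Z) = (241, 94).
After β⁻: (241, 95).
After α: (237, 93).
Z = 93 is neptunium.

Np-237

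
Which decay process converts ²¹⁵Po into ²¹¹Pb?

alpha decay

ΔA = 211 − 215 = -4; ΔZ = 82 − 84 = -2.
A drops by 4 and Z drops by 2 — the signature of alpha emission.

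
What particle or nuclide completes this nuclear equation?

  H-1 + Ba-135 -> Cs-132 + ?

Conserve mass number: 1 + 135 = 132 + A, so A = 4.
Conserve atomic number: 1 + 56 = 55 + Z, so Z = 2.
A = 4 and Z = 2 is He-4 — an alpha particle.

alpha particle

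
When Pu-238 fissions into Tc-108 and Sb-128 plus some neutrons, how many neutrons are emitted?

2

Conserve mass number: 238 = 108 + 128 + k, so k = 238 − 236 = 2.
Check atomic number: 94 = 43 + 51 + 0 = 94. ✓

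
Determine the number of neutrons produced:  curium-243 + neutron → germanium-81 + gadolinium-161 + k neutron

2

Conserve mass number: 244 = 81 + 161 + k, so k = 244 − 242 = 2.
Check atomic number: 96 = 32 + 64 + 0 = 96. ✓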